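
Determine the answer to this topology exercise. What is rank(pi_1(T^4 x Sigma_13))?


pi_1(A x B) = pi_1(A) x pi_1(B); rank of abelianization = b_1.
b_1(T^4) = 4, b_1(Sigma_13) = 2*13 = 26.
b_1(product) = 4 + 26 = 30

30


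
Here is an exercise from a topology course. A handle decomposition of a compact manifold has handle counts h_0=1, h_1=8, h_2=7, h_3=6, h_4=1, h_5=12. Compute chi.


Handles of index k contribute (-1)^k to chi (same as CW cells).
chi = (1) + (-8) + (7) + (-6) + (1) + (-12) = -17

-17


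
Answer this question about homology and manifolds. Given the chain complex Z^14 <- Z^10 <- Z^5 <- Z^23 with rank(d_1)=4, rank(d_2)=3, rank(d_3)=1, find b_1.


rank H_k = rank(ker d_k) - rank(im d_{k+1}).
rank(ker d_1) = rank(C_1) - rank(d_1) = 10 - 4 = 6.
rank(im d_{1+1}) = 3.
rank H_1 = 6 - 3 = 3

3


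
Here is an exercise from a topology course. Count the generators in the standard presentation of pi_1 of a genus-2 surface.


Standard presentation: pi_1(Sigma_g) = <a_1,b_1,...,a_g,b_g | [a_1,b_1]...[a_g,b_g] = 1>.
Number of generators = 2g = 2*2 = 4

4


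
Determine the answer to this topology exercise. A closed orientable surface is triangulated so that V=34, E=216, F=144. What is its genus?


chi = V - E + F = 34 - 216 + 144 = -38
For orientable closed surface: chi = 2 - 2g, so g = (2 - chi)/2.
g = (2 - (-38)) / 2 = 40 / 2 = 20

20


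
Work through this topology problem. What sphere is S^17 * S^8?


Join of spheres: S^m * S^n = S^{m+n+1}.
dim = 17 + 8 + 1 = 26

26


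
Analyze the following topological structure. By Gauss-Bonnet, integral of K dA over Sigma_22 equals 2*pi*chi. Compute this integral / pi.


Gauss-Bonnet: integral K dA = 2*pi*chi(M).
chi(Sigma_22) = 2 - 2*22 = -42.
(integral K dA)/pi = 2*chi = 2*(-42) = -84

-84


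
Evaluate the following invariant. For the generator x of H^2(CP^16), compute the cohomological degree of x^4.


|x| = 2 in H^*(CP^n).
|x^4| = 4 * |x| = 4 * 2 = 8

8


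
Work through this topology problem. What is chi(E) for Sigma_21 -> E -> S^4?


chi(S^4) = 2 (n even), chi(Sigma_21) = 2 - 2*21 = -40.
chi(E) = 2 * (-40) = -80

-80


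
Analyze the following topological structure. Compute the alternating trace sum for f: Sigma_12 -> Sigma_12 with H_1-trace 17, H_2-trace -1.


L(f) = tr(f_0*) - tr(f_1*) + tr(f_2*).
= 1 - (17) + (-1)
= -17

-17


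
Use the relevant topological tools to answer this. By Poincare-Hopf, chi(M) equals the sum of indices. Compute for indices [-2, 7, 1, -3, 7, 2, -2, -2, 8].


Poincare-Hopf: chi(M) = sum of indices of zeros.
chi = (-2) + (7) + (1) + (-3) + (7) + (2) + (-2) + (-2) + (8) = 16

16


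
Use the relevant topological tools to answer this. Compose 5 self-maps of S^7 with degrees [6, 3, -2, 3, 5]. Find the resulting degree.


Degree is multiplicative: deg(composition) = product of degrees.
= (6) * (3) * (-2) * (3) * (5) = -540

-540


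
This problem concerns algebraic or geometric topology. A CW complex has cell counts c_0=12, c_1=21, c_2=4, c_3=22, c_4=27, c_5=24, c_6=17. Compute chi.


chi = sum_k (-1)^k c_k.
= (-1)^0*12 + (-1)^1*21 + (-1)^2*4 + (-1)^3*22 + (-1)^4*27 + (-1)^5*24 + (-1)^6*17
= (12) + (-21) + (4) + (-22) + (27) + (-24) + (17)
= -7

-7


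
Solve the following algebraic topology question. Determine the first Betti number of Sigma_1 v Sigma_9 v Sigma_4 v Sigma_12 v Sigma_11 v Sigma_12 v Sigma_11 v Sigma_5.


For a wedge X v Y: reduced H_k(X v Y) = H_k(X) + H_k(Y).
Each Sigma_g contributes b_1 = 2g.
b_1 = 2 + 18 + 8 + 24 + 22 + 24 + 22 + 10 = 130

130


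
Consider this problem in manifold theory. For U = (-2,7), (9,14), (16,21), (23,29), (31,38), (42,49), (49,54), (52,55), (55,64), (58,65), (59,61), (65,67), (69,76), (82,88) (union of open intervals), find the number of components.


Sort and merge overlapping open intervals.
Merged: (-2,7), (9,14), (16,21), (23,29), (31,38), (42,49), (49,55), (55,65), (65,67), (69,76), (82,88).
Number of components = 11

11


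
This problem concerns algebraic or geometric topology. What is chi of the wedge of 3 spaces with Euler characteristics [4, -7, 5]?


chi(A v B) = chi(A) + chi(B) - 1 (one point identified).
For 3 spaces: chi = (sum chi_i) - (3 - 1).
sum = 2; chi = 2 - 2 = 0

0


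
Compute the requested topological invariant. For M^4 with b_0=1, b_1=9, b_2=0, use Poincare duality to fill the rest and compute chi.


By Poincare duality b_k = b_{4-k}, so full Betti numbers: b_0=1, b_1=9, b_2=0, b_3=9, b_4=1.
chi = sum (-1)^k b_k = -16

-16


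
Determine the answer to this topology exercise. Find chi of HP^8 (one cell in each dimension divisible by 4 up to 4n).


HP^8 has one cell in each dimension 0, 4, ..., 4*8 (8+1 cells, all even-dim).
chi = 8 + 1 = 9

9


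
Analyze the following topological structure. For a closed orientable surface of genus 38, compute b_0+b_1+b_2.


For Sigma_38: b_0 = 1, b_1 = 2g = 76, b_2 = 1.
Total = 1 + 76 + 1 = 78

78


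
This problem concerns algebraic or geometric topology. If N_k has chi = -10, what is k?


chi = 2 - k for closed non-orientable surfaces with k crosscaps.
-10 = 2 - k
k = 2 - (-10) = 12

12


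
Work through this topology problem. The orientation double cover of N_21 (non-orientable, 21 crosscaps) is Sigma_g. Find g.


chi(N_21) = 2 - 21 = -19.
Double cover: chi(Sigma_g) = 2 * chi(N_21) = 2*(-19) = -38.
2 - 2g = -38, so g = (2 - (-38))/2 = 40/2 = 20

20


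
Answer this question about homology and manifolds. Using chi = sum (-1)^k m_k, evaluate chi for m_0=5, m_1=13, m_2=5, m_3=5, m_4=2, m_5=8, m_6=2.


Morse theory: chi(M) = sum_k (-1)^k m_k where m_k = #(index-k critical points).
= (5) + (-13) + (5) + (-5) + (2) + (-8) + (2) = -12

-12


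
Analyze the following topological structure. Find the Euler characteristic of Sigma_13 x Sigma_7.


chi(Sigma_13) = 2 - 2*13 = -24
chi(Sigma_7) = 2 - 2*7 = -12
chi(product) = (-24) * (-12) = 288

288


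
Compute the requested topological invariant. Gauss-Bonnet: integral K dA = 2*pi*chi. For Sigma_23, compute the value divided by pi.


Gauss-Bonnet: integral K dA = 2*pi*chi(M).
chi(Sigma_23) = 2 - 2*23 = -44.
(integral K dA)/pi = 2*chi = 2*(-44) = -88

-88


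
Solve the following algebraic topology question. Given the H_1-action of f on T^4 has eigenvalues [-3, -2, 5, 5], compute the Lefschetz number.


For a torus self-map: L(f) = det(I - A) where A acts on H_1.
L(f) = (1--3) * (1--2) * (1-5) * (1-5) = 4 * 3 * -4 * -4 = 192

192


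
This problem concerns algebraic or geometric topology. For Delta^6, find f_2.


Delta^6 has 6+1 vertices. A 2-face is a choice of 2+1 vertices.
f_2 = C(6+1, 2+1) = C(7,3) = 35

35


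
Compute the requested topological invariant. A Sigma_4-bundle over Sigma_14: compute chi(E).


For a fiber bundle F -> E -> B (with CW structure): chi(E) = chi(B) * chi(F).
chi(Sigma_14) = -26, chi(Sigma_4) = -6.
chi(E) = (-26) * (-6) = 156

156


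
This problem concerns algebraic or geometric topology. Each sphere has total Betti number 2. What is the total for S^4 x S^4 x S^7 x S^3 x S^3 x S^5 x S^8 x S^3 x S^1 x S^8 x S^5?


Total Betti number is multiplicative under products.
Each S^d (d>=1) has total Betti number 2.
There are 11 sphere factors.
Total = 2^11 = 2048

2048


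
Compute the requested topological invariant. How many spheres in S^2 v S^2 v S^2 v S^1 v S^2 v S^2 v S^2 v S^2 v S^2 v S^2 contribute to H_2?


For a wedge of spheres, H_k (k>0) is free on one generator per sphere of dimension k.
Spheres of dimension 2: count = 9.
b_2 = 9

9


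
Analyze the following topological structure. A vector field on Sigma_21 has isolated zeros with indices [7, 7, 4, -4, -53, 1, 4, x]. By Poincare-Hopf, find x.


Poincare-Hopf: sum of indices = chi(M).
chi(Sigma_21) = 2 - 2*21 = -40.
Sum of known indices = -34.
x = chi - (sum known) = -40 - (-34) = -6

-6


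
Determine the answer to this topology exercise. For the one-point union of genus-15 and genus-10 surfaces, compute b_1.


For a wedge: H_1(A v B) = H_1(A) + H_1(B).
b_1(Sigma_15) = 30, b_1(Sigma_10) = 20.
b_1 = 30 + 20 = 50

50


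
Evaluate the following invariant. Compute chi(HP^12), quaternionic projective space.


HP^12 has one cell in each dimension 0, 4, ..., 4*12 (12+1 cells, all even-dim).
chi = 12 + 1 = 13

13


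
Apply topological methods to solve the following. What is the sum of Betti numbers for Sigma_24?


For Sigma_24: b_0 = 1, b_1 = 2g = 48, b_2 = 1.
Total = 1 + 48 + 1 = 50

50


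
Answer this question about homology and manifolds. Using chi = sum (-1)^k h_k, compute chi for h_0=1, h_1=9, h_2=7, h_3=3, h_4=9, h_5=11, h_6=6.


Handles of index k contribute (-1)^k to chi (same as CW cells).
chi = (1) + (-9) + (7) + (-3) + (9) + (-11) + (6) = 0

0


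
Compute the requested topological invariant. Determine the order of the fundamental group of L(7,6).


pi_1(L(p,q)) = Z/pZ for any q coprime to p.
|pi_1(L(7,6))| = 7

7


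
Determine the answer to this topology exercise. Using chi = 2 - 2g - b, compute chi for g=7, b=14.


For a compact orientable surface with genus g and b boundary components: chi = 2 - 2g - b.
chi = 2 - 2*7 - 14 = 2 - 14 - 14 = -26

-26


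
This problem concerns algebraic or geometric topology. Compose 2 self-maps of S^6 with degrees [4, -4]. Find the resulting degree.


Degree is multiplicative: deg(composition) = product of degrees.
= (4) * (-4) = -16

-16


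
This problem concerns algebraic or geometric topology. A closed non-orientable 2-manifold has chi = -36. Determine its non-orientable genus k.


chi = 2 - k for closed non-orientable surfaces with k crosscaps.
-36 = 2 - k
k = 2 - (-36) = 38

38


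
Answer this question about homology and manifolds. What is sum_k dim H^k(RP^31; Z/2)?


H^k(RP^31; Z/2) = Z/2 for each 0 <= k <= 31.
Total dimension = 31 + 1 = 32

32


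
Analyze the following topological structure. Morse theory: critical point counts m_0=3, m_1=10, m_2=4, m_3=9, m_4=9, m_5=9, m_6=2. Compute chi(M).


Morse theory: chi(M) = sum_k (-1)^k m_k where m_k = #(index-k critical points).
= (3) + (-10) + (4) + (-9) + (9) + (-9) + (2) = -10

-10


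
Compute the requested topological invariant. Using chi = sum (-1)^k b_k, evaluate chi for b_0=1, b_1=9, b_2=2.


chi = sum_k (-1)^k b_k.
= (1) + (-9) + (2)
= -6

-6


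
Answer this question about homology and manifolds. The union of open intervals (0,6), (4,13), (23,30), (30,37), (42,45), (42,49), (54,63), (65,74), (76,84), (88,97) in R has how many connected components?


Sort and merge overlapping open intervals.
Merged: (0,13), (23,30), (30,37), (42,49), (54,63), (65,74), (76,84), (88,97).
Number of components = 8

8


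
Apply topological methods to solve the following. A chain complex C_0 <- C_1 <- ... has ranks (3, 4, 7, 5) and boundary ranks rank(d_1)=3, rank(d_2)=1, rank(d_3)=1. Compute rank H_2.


rank H_k = rank(ker d_k) - rank(im d_{k+1}).
rank(ker d_2) = rank(C_2) - rank(d_2) = 7 - 1 = 6.
rank(im d_{2+1}) = 1.
rank H_2 = 6 - 1 = 5

5


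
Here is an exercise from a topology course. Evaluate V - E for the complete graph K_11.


K_11: V = 11, E = C(11,2) = 55.
chi = V - E = 11 - 55 = -44

-44


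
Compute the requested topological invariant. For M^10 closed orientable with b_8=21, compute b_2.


Poincare duality for closed orientable n-manifolds: b_k = b_{n-k}.
Here n = 10, so b_2 = b_8 = 21

21


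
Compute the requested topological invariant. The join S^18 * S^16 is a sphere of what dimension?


Join of spheres: S^m * S^n = S^{m+n+1}.
dim = 18 + 16 + 1 = 35

35


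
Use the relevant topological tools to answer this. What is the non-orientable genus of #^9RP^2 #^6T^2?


Since a >= 1, the sum is non-orientable; each T^2 can be replaced by RP^2 # RP^2 (since T^2#RP^2 = 3RP^2).
Total crosscaps k = 9 + 2*6 = 21.
Check via chi: chi = 9*1 + 6*0 - (9+6-1)*2 = -19 = 2 - k = -19. Consistent.

21


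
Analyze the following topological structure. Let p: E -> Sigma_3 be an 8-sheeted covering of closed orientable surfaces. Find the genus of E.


For an n-sheeted cover: chi(E) = n * chi(B).
chi(Sigma_3) = 2 - 2*3 = -4.
chi(E) = 8 * (-4) = -32.
genus(E) = (2 - chi(E))/2 = (2 - (-32))/2 = 34/2 = 17

17


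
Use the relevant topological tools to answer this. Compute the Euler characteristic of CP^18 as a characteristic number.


For any closed oriented manifold, <e(TM),[M]> = chi(M).
chi(CP^18) = 18+1 = 19

19


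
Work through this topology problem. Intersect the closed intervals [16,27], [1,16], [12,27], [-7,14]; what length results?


Intersection = [max(a_i), min(b_i)] = [16, 14].
Since 16 > 14, the intersection is empty.
Length = 0

0


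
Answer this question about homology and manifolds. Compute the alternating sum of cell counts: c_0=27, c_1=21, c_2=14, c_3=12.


chi = sum_k (-1)^k c_k.
= (-1)^0*27 + (-1)^1*21 + (-1)^2*14 + (-1)^3*12
= (27) + (-21) + (14) + (-12)
= 8

8


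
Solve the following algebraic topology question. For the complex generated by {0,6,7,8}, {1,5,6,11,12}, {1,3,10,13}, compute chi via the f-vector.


Enumerate all faces; f-vector: f_0=11, f_1=22, f_2=18, f_3=7, f_4=1.
chi = sum (-1)^k f_k = 1

1


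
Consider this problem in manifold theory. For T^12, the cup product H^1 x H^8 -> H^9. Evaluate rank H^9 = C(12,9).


Cup product: H^p x H^q -> H^{p+q}; here p+q = 1+8 = 9.
rank H^k(T^n) = C(n,k).
C(12,9) = 220

220


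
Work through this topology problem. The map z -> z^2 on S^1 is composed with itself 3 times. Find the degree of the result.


deg(f) = 2. Degree is multiplicative: deg(f^3) = (deg f)^3.
deg(f^3) = (2)^3 = 8

8


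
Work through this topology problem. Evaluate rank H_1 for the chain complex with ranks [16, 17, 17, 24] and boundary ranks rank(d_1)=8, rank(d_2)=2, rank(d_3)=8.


rank H_k = rank(ker d_k) - rank(im d_{k+1}).
rank(ker d_1) = rank(C_1) - rank(d_1) = 17 - 8 = 9.
rank(im d_{1+1}) = 2.
rank H_1 = 9 - 2 = 7

7


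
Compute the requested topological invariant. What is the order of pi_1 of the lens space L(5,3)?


pi_1(L(p,q)) = Z/pZ for any q coprime to p.
|pi_1(L(5,3))| = 5

5


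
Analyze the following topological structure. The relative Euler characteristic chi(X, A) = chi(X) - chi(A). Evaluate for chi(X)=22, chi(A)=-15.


Relative Euler characteristic: chi(X, A) = chi(X) - chi(A).
= 22 - (-15) = 37

37


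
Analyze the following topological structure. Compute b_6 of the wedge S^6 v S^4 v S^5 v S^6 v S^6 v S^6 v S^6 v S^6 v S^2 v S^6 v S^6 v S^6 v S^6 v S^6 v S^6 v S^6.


For a wedge of spheres, H_k (k>0) is free on one generator per sphere of dimension k.
Spheres of dimension 6: count = 13.
b_6 = 13

13


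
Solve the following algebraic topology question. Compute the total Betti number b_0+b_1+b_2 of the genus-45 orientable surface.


For Sigma_45: b_0 = 1, b_1 = 2g = 90, b_2 = 1.
Total = 1 + 90 + 1 = 92

92


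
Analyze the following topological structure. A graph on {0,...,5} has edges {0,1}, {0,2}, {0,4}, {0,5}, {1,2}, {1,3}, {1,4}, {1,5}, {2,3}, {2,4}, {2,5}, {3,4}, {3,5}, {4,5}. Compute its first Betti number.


b_1 = E - V + (number of components).
E = 14, V = 6, components = 1.
b_1 = 14 - 6 + 1 = 9

9


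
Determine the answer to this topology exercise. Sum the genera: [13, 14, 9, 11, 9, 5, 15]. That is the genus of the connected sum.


Genus is additive under connected sum of orientable surfaces.
g = 13 + 14 + 9 + 11 + 9 + 5 + 15 = 76

76


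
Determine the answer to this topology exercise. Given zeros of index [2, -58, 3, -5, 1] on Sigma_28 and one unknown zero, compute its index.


Poincare-Hopf: sum of indices = chi(M).
chi(Sigma_28) = 2 - 2*28 = -54.
Sum of known indices = -57.
x = chi - (sum known) = -54 - (-57) = 3

3


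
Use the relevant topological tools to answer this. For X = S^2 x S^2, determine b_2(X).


Each S^d has Poincare polynomial 1 + t^d.
The product S^2 x S^2 has Poincare polynomial prod(1+t^d_i).
Expanding: b_0=1, b_2=2, b_4=1.
b_2 = 2

2


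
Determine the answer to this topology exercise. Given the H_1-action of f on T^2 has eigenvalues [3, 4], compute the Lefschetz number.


For a torus self-map: L(f) = det(I - A) where A acts on H_1.
L(f) = (1-3) * (1-4) = -2 * -3 = 6

6


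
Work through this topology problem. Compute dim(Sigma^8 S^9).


Each suspension raises dimension by 1: Sigma S^n = S^{n+1}.
Sigma^8 S^9 = S^{9+8} = S^17

17


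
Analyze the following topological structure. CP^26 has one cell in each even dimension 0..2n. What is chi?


CP^26 has one cell in each even dimension 0, 2, ..., 2*26 (26+1 cells total).
All cells are even-dimensional, so chi = number of cells.
chi = 26 + 1 = 27

27


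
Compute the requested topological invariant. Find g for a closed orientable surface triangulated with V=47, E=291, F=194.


chi = V - E + F = 47 - 291 + 194 = -50
For orientable closed surface: chi = 2 - 2g, so g = (2 - chi)/2.
g = (2 - (-50)) / 2 = 52 / 2 = 26

26


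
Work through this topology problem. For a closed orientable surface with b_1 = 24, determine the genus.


For a closed orientable surface: b_1 = 2g.
24 = 2g
g = 24 / 2 = 12

12


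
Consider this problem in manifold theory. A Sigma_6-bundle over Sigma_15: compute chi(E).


For a fiber bundle F -> E -> B (with CW structure): chi(E) = chi(B) * chi(F).
chi(Sigma_15) = -28, chi(Sigma_6) = -10.
chi(E) = (-28) * (-10) = 280

280


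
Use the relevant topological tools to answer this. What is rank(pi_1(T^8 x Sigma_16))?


pi_1(A x B) = pi_1(A) x pi_1(B); rank of abelianization = b_1.
b_1(T^8) = 8, b_1(Sigma_16) = 2*16 = 32.
b_1(product) = 8 + 32 = 40

40


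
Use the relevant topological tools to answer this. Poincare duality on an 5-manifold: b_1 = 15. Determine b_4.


Poincare duality for closed orientable n-manifolds: b_k = b_{n-k}.
Here n = 5, so b_4 = b_1 = 15

15


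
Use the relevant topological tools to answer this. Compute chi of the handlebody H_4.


A genus-g handlebody deformation retracts to a wedge of g circles.
chi(vee_g S^1) = 1 - g.
chi(H_4) = 1 - 4 = -3

-3


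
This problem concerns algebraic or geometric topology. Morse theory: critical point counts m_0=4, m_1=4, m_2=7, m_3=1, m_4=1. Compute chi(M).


Morse theory: chi(M) = sum_k (-1)^k m_k where m_k = #(index-k critical points).
= (4) + (-4) + (7) + (-1) + (1) = 7

7


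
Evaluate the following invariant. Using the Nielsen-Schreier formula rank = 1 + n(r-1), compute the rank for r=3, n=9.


Nielsen-Schreier: an index-n subgroup of F_r is free of rank 1 + n(r-1).
Equivalently: chi(cover) = n*chi(base); chi(vee_r S^1) = 1 - 3 = -2.
chi(E) = 9*(-2) = -18; rank = 1 - chi(E) = 1 - (-18) = 19.
rank = 1 + 9*(3-1) = 1 + 18 = 19

19


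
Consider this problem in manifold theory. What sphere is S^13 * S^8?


Join of spheres: S^m * S^n = S^{m+n+1}.
dim = 13 + 8 + 1 = 22

22


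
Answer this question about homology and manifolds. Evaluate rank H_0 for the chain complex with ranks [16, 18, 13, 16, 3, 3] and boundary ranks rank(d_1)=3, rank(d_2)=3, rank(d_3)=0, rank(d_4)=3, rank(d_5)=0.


rank H_k = rank(ker d_k) - rank(im d_{k+1}).
rank(ker d_0) = rank(C_0) - rank(d_0) = 16 - 0 = 16.
rank(im d_{0+1}) = 3.
rank H_0 = 16 - 3 = 13

13


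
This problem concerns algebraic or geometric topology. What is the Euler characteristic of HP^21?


HP^21 has one cell in each dimension 0, 4, ..., 4*21 (21+1 cells, all even-dim).
chi = 21 + 1 = 22

22


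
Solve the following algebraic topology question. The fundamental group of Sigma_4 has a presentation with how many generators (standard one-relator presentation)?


Standard presentation: pi_1(Sigma_g) = <a_1,b_1,...,a_g,b_g | [a_1,b_1]...[a_g,b_g] = 1>.
Number of generators = 2g = 2*4 = 8

8


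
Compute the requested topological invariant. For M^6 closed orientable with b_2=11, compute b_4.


Poincare duality for closed orientable n-manifolds: b_k = b_{n-k}.
Here n = 6, so b_4 = b_2 = 11

11


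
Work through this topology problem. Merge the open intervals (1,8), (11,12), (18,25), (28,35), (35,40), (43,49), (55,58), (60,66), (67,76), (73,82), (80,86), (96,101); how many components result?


Sort and merge overlapping open intervals.
Merged: (1,8), (11,12), (18,25), (28,35), (35,40), (43,49), (55,58), (60,66), (67,86), (96,101).
Number of components = 10

10


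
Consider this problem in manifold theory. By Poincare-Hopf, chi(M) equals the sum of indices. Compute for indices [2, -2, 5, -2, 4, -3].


Poincare-Hopf: chi(M) = sum of indices of zeros.
chi = (2) + (-2) + (5) + (-2) + (4) + (-3) = 4

4


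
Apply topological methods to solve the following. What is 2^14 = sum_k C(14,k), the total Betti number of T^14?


b_k(T^14) = C(14,k), so the sum over k is sum_k C(14,k) = 2^14.
Total = 2^14 = 16384

16384


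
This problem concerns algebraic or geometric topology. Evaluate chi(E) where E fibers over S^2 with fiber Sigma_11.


chi(S^2) = 2 (n even), chi(Sigma_11) = 2 - 2*11 = -20.
chi(E) = 2 * (-20) = -40

-40


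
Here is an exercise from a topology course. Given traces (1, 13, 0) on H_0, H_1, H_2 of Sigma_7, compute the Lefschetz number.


L(f) = tr(f_0*) - tr(f_1*) + tr(f_2*).
= 1 - (13) + (0)
= -12

-12


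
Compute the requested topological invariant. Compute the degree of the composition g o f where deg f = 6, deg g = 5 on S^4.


Degree is multiplicative under composition: deg(g o f) = deg(g) * deg(f).
= 5 * 6 = 30

30


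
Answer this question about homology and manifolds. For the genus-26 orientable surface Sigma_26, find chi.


For a closed orientable surface of genus g: chi = 2 - 2g.
Here g = 26.
chi = 2 - 2*26 = 2 - 52 = -50

-50


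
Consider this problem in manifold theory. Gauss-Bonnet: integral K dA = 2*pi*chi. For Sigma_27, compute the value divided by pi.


Gauss-Bonnet: integral K dA = 2*pi*chi(M).
chi(Sigma_27) = 2 - 2*27 = -52.
(integral K dA)/pi = 2*chi = 2*(-52) = -104

-104


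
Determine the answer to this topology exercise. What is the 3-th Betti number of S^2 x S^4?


Each S^d has Poincare polynomial 1 + t^d.
The product S^2 x S^4 has Poincare polynomial prod(1+t^d_i).
Expanding: b_0=1, b_2=1, b_4=1, b_6=1.
b_3 = 0

0


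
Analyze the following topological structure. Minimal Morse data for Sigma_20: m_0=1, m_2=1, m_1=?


A perfect Morse function has m_k = b_k.
For Sigma_20: b_0=1, b_1=2g=40, b_2=1.
Saddles m_1 = 2g = 40

40


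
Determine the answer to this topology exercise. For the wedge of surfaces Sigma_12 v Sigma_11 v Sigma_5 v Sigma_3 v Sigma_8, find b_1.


For a wedge X v Y: reduced H_k(X v Y) = H_k(X) + H_k(Y).
Each Sigma_g contributes b_1 = 2g.
b_1 = 24 + 22 + 10 + 6 + 16 = 78

78


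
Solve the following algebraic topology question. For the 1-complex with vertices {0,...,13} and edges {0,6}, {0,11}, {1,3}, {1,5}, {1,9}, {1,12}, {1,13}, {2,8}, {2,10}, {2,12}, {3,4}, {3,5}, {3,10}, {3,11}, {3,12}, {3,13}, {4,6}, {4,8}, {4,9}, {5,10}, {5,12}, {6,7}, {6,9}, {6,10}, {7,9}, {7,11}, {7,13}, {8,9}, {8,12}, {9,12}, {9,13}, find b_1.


b_1 = E - V + (number of components).
E = 31, V = 14, components = 1.
b_1 = 31 - 14 + 1 = 18

18


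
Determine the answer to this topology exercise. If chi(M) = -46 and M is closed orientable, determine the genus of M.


chi = 2 - 2g for closed orientable surfaces.
-46 = 2 - 2g
2g = 2 - (-46) = 48
g = 24

24


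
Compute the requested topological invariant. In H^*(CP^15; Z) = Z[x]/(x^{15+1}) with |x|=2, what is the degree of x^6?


|x| = 2 in H^*(CP^n).
|x^6| = 6 * |x| = 6 * 2 = 12

12


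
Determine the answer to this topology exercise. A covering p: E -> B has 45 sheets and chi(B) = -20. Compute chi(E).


For a finite covering: chi(E) = (number of sheets) * chi(B).
chi(E) = 45 * (-20) = -900

-900


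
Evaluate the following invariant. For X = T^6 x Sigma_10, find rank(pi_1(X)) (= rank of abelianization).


pi_1(A x B) = pi_1(A) x pi_1(B); rank of abelianization = b_1.
b_1(T^6) = 6, b_1(Sigma_10) = 2*10 = 20.
b_1(product) = 6 + 20 = 26

26


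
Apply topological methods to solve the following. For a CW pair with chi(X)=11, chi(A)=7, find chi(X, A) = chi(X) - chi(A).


Relative Euler characteristic: chi(X, A) = chi(X) - chi(A).
= 11 - (7) = 4

4


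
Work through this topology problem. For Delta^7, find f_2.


Delta^7 has 7+1 vertices. A 2-face is a choice of 2+1 vertices.
f_2 = C(7+1, 2+1) = C(8,3) = 56

56


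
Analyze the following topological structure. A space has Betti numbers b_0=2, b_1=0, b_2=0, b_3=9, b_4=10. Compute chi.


chi = sum_k (-1)^k b_k.
= (2) + (0) + (0) + (-9) + (10)
= 3

3


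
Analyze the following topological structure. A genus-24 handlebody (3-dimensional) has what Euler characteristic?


A genus-g handlebody deformation retracts to a wedge of g circles.
chi(vee_g S^1) = 1 - g.
chi(H_24) = 1 - 24 = -23

-23


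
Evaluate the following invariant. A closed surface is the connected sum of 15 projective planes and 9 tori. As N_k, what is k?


Since a >= 1, the sum is non-orientable; each T^2 can be replaced by RP^2 # RP^2 (since T^2#RP^2 = 3RP^2).
Total crosscaps k = 15 + 2*9 = 33.
Check via chi: chi = 15*1 + 9*0 - (15+9-1)*2 = -31 = 2 - k = -31. Consistent.

33


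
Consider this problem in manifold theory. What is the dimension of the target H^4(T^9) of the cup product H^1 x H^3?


Cup product: H^p x H^q -> H^{p+q}; here p+q = 1+3 = 4.
rank H^k(T^n) = C(n,k).
C(9,4) = 126

126


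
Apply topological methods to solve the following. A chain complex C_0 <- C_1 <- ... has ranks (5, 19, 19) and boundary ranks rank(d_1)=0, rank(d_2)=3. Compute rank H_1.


rank H_k = rank(ker d_k) - rank(im d_{k+1}).
rank(ker d_1) = rank(C_1) - rank(d_1) = 19 - 0 = 19.
rank(im d_{1+1}) = 3.
rank H_1 = 19 - 3 = 16

16


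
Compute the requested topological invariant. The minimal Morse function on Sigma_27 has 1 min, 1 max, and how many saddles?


A perfect Morse function has m_k = b_k.
For Sigma_27: b_0=1, b_1=2g=54, b_2=1.
Saddles m_1 = 2g = 54

54


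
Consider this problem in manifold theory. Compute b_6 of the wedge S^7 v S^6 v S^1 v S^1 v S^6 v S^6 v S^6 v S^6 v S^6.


For a wedge of spheres, H_k (k>0) is free on one generator per sphere of dimension k.
Spheres of dimension 6: count = 6.
b_6 = 6

6


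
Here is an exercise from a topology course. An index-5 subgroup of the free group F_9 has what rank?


Nielsen-Schreier: an index-n subgroup of F_r is free of rank 1 + n(r-1).
Equivalently: chi(cover) = n*chi(base); chi(vee_r S^1) = 1 - 9 = -8.
chi(E) = 5*(-8) = -40; rank = 1 - chi(E) = 1 - (-40) = 41.
rank = 1 + 5*(9-1) = 1 + 40 = 41

41


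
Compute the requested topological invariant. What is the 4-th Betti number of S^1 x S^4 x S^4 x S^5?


Each S^d has Poincare polynomial 1 + t^d.
The product S^1 x S^4 x S^4 x S^5 has Poincare polynomial prod(1+t^d_i).
Expanding: b_0=1, b_1=1, b_4=2, b_5=3, b_6=1, b_8=1, b_9=3, b_10=2, b_13=1, b_14=1.
b_4 = 2

2


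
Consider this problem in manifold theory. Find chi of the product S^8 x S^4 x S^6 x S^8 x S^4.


chi is multiplicative: chi(X x Y) = chi(X) chi(Y).
Each even-dim sphere has chi = 2. There are 5 factors.
chi = 2^5 = 32

32


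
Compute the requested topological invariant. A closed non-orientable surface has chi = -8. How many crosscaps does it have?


chi = 2 - k for closed non-orientable surfaces with k crosscaps.
-8 = 2 - k
k = 2 - (-8) = 10

10


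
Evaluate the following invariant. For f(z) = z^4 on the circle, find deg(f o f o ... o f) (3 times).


deg(f) = 4. Degree is multiplicative: deg(f^3) = (deg f)^3.
deg(f^3) = (4)^3 = 64

64


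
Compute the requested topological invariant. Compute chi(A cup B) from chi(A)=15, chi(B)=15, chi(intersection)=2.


chi(A cup B) = chi(A) + chi(B) - chi(A cap B)
= 15 + (15) - (2)
= 28

28


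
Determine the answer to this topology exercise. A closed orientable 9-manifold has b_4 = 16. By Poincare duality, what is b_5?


Poincare duality for closed orientable n-manifolds: b_k = b_{n-k}.
Here n = 9, so b_5 = b_4 = 16

16


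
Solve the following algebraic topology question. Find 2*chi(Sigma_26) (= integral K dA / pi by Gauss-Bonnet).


Gauss-Bonnet: integral K dA = 2*pi*chi(M).
chi(Sigma_26) = 2 - 2*26 = -50.
(integral K dA)/pi = 2*chi = 2*(-50) = -100

-100


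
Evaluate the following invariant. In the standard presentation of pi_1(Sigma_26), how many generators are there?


Standard presentation: pi_1(Sigma_g) = <a_1,b_1,...,a_g,b_g | [a_1,b_1]...[a_g,b_g] = 1>.
Number of generators = 2g = 2*26 = 52

52


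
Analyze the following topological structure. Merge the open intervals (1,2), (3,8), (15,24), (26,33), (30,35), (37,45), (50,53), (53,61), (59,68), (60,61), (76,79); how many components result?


Sort and merge overlapping open intervals.
Merged: (1,2), (3,8), (15,24), (26,35), (37,45), (50,53), (53,68), (76,79).
Number of components = 8

8


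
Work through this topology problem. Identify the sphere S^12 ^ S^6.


S^m ^ S^n = S^{m+n}.
k = 12 + 6 = 18

18


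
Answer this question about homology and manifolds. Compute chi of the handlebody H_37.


A genus-g handlebody deformation retracts to a wedge of g circles.
chi(vee_g S^1) = 1 - g.
chi(H_37) = 1 - 37 = -36

-36


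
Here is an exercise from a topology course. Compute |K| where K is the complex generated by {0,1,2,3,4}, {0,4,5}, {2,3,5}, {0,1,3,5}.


Each maximal simplex on m vertices has 2^m - 1 nonempty faces.
Take the union (dedupe shared faces).
Total distinct faces = 43

43


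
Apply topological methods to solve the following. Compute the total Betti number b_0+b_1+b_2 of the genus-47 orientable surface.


For Sigma_47: b_0 = 1, b_1 = 2g = 94, b_2 = 1.
Total = 1 + 94 + 1 = 96

96


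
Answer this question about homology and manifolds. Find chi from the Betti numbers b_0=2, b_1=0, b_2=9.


chi = sum_k (-1)^k b_k.
= (2) + (0) + (9)
= 11

11


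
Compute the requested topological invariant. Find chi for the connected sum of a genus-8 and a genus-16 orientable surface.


chi(Sigma_8) = 2 - 2*8 = -14
chi(Sigma_16) = 2 - 2*16 = -30
For surfaces: chi(A#B) = chi(A) + chi(B) - 2.
chi = -14 + -30 - 2 = -46

-46


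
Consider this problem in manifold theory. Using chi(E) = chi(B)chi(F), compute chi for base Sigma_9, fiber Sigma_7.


For a fiber bundle F -> E -> B (with CW structure): chi(E) = chi(B) * chi(F).
chi(Sigma_9) = -16, chi(Sigma_7) = -12.
chi(E) = (-16) * (-12) = 192

192


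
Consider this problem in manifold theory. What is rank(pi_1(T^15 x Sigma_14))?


pi_1(A x B) = pi_1(A) x pi_1(B); rank of abelianization = b_1.
b_1(T^15) = 15, b_1(Sigma_14) = 2*14 = 28.
b_1(product) = 15 + 28 = 43

43


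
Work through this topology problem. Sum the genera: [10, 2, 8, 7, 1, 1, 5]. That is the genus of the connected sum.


Genus is additive under connected sum of orientable surfaces.
g = 10 + 2 + 8 + 7 + 1 + 1 + 5 = 34

34


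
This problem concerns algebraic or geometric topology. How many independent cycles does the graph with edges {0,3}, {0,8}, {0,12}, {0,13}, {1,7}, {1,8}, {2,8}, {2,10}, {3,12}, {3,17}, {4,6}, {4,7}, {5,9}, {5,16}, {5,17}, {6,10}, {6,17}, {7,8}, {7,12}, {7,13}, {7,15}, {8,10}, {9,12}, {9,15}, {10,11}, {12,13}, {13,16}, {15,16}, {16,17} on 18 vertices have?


b_1 = E - V + (number of components).
E = 29, V = 18, components = 2.
b_1 = 29 - 18 + 2 = 13

13


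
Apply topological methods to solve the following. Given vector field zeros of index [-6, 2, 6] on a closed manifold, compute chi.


Poincare-Hopf: chi(M) = sum of indices of zeros.
chi = (-6) + (2) + (6) = 2

2


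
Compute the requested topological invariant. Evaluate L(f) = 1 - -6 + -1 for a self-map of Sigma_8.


L(f) = tr(f_0*) - tr(f_1*) + tr(f_2*).
= 1 - (-6) + (-1)
= 6

6


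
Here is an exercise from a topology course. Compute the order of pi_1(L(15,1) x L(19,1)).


pi_1(X x Y) = pi_1(X) x pi_1(Y).
pi_1(L(15,1)) = Z/15, pi_1(L(19,1)) = Z/19.
|Z/15 x Z/19| = 15 * 19 = 285

285


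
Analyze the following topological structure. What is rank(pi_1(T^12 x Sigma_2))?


pi_1(A x B) = pi_1(A) x pi_1(B); rank of abelianization = b_1.
b_1(T^12) = 12, b_1(Sigma_2) = 2*2 = 4.
b_1(product) = 12 + 4 = 16

16


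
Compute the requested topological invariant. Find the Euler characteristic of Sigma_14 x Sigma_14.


chi(Sigma_14) = 2 - 2*14 = -26
chi(Sigma_14) = 2 - 2*14 = -26
chi(product) = (-26) * (-26) = 676

676


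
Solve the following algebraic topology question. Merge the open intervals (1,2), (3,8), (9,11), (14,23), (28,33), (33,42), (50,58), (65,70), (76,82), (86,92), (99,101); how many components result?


Sort and merge overlapping open intervals.
Merged: (1,2), (3,8), (9,11), (14,23), (28,33), (33,42), (50,58), (65,70), (76,82), (86,92), (99,101).
Number of components = 11

11


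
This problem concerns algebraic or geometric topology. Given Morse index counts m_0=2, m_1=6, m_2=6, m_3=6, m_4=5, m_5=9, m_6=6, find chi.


Morse theory: chi(M) = sum_k (-1)^k m_k where m_k = #(index-k critical points).
= (2) + (-6) + (6) + (-6) + (5) + (-9) + (6) = -2

-2


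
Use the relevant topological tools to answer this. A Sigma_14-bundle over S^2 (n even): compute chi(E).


chi(S^2) = 2 (n even), chi(Sigma_14) = 2 - 2*14 = -26.
chi(E) = 2 * (-26) = -52

-52


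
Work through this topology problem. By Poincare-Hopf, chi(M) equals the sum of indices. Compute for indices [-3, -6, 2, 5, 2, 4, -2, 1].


Poincare-Hopf: chi(M) = sum of indices of zeros.
chi = (-3) + (-6) + (2) + (5) + (2) + (4) + (-2) + (1) = 3

3


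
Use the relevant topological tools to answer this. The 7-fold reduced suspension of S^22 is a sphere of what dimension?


Each suspension raises dimension by 1: Sigma S^n = S^{n+1}.
Sigma^7 S^22 = S^{22+7} = S^29

29


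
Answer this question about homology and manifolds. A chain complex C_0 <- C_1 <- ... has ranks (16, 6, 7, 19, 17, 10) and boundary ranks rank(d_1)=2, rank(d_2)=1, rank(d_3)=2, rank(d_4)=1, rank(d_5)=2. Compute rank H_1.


rank H_k = rank(ker d_k) - rank(im d_{k+1}).
rank(ker d_1) = rank(C_1) - rank(d_1) = 6 - 2 = 4.
rank(im d_{1+1}) = 1.
rank H_1 = 4 - 1 = 3

3


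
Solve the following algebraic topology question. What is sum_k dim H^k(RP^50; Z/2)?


H^k(RP^50; Z/2) = Z/2 for each 0 <= k <= 50.
Total dimension = 50 + 1 = 51

51


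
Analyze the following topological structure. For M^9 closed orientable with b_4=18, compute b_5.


Poincare duality for closed orientable n-manifolds: b_k = b_{n-k}.
Here n = 9, so b_5 = b_4 = 18

18


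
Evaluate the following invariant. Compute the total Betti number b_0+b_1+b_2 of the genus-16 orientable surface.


For Sigma_16: b_0 = 1, b_1 = 2g = 32, b_2 = 1.
Total = 1 + 32 + 1 = 34

34


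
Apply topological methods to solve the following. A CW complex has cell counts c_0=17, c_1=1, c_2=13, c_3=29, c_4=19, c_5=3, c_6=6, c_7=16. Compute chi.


chi = sum_k (-1)^k c_k.
= (-1)^0*17 + (-1)^1*1 + (-1)^2*13 + (-1)^3*29 + (-1)^4*19 + (-1)^5*3 + (-1)^6*6 + (-1)^7*16
= (17) + (-1) + (13) + (-29) + (19) + (-3) + (6) + (-16)
= 6

6


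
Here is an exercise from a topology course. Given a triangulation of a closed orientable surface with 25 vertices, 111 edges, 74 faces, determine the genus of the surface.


chi = V - E + F = 25 - 111 + 74 = -12
For orientable closed surface: chi = 2 - 2g, so g = (2 - chi)/2.
g = (2 - (-12)) / 2 = 14 / 2 = 7

7


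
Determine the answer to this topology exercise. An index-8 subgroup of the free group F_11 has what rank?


Nielsen-Schreier: an index-n subgroup of F_r is free of rank 1 + n(r-1).
Equivalently: chi(cover) = n*chi(base); chi(vee_r S^1) = 1 - 11 = -10.
chi(E) = 8*(-10) = -80; rank = 1 - chi(E) = 1 - (-80) = 81.
rank = 1 + 8*(11-1) = 1 + 80 = 81

81


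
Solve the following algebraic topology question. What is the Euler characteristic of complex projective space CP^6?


CP^6 has one cell in each even dimension 0, 2, ..., 2*6 (6+1 cells total).
All cells are even-dimensional, so chi = number of cells.
chi = 6 + 1 = 7

7


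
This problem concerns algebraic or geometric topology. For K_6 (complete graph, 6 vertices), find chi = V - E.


K_6: V = 6, E = C(6,2) = 15.
chi = V - E = 6 - 15 = -9

-9


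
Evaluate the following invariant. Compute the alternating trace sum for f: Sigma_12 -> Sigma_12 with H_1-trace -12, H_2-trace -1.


L(f) = tr(f_0*) - tr(f_1*) + tr(f_2*).
= 1 - (-12) + (-1)
= 12

12


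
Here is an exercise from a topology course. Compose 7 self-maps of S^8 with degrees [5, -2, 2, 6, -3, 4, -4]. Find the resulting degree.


Degree is multiplicative: deg(composition) = product of degrees.
= (5) * (-2) * (2) * (6) * (-3) * (4) * (-4) = -5760

-5760


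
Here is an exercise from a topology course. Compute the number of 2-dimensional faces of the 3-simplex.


Delta^3 has 3+1 vertices. A 2-face is a choice of 2+1 vertices.
f_2 = C(3+1, 2+1) = C(4,3) = 4

4


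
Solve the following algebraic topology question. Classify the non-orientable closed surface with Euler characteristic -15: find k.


chi = 2 - k for closed non-orientable surfaces with k crosscaps.
-15 = 2 - k
k = 2 - (-15) = 17

17


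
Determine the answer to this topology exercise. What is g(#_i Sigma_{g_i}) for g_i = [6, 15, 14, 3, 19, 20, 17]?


Genus is additive under connected sum of orientable surfaces.
g = 6 + 15 + 14 + 3 + 19 + 20 + 17 = 94

94


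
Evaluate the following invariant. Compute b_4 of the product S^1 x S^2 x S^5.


Each S^d has Poincare polynomial 1 + t^d.
The product S^1 x S^2 x S^5 has Poincare polynomial prod(1+t^d_i).
Expanding: b_0=1, b_1=1, b_2=1, b_3=1, b_5=1, b_6=1, b_7=1, b_8=1.
b_4 = 0

0


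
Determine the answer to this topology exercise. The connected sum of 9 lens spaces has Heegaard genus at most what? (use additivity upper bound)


Heegaard genus satisfies g(A#B) <= g(A) + g(B).
Each lens space has g = 1.
Upper bound: 9 * 1 = 9

9


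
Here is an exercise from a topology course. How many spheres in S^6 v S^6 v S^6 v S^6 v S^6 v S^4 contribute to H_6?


For a wedge of spheres, H_k (k>0) is free on one generator per sphere of dimension k.
Spheres of dimension 6: count = 5.
b_6 = 5

5


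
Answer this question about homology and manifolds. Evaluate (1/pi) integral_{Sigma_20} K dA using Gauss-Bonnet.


Gauss-Bonnet: integral K dA = 2*pi*chi(M).
chi(Sigma_20) = 2 - 2*20 = -38.
(integral K dA)/pi = 2*chi = 2*(-38) = -76

-76


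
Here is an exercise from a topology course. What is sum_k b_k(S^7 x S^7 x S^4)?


Total Betti number is multiplicative under products.
Each S^d (d>=1) has total Betti number 2.
There are 3 sphere factors.
Total = 2^3 = 8

8


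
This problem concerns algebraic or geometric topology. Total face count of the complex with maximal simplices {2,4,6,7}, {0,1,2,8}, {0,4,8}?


Each maximal simplex on m vertices has 2^m - 1 nonempty faces.
Take the union (dedupe shared faces).
Total distinct faces = 32

32


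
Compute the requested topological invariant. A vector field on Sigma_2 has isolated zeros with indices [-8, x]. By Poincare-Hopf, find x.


Poincare-Hopf: sum of indices = chi(M).
chi(Sigma_2) = 2 - 2*2 = -2.
Sum of known indices = -8.
x = chi - (sum known) = -2 - (-8) = 6

6


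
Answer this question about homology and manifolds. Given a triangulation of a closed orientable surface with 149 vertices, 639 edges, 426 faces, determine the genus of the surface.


chi = V - E + F = 149 - 639 + 426 = -64
For orientable closed surface: chi = 2 - 2g, so g = (2 - chi)/2.
g = (2 - (-64)) / 2 = 66 / 2 = 33

33


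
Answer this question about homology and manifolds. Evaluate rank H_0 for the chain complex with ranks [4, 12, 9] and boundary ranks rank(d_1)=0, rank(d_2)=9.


rank H_k = rank(ker d_k) - rank(im d_{k+1}).
rank(ker d_0) = rank(C_0) - rank(d_0) = 4 - 0 = 4.
rank(im d_{0+1}) = 0.
rank H_0 = 4 - 0 = 4

4
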